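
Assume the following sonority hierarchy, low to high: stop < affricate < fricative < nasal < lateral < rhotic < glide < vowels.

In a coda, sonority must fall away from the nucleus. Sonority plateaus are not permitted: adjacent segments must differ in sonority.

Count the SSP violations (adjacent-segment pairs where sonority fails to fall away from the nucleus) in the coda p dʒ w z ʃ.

/p/ — stop, sonority 1.
/dʒ/ — affricate, sonority 2.
/w/ — glide, sonority 7.
/z/ — fricative, sonority 3.
/ʃ/ — fricative, sonority 3.
/p/→/dʒ/: 1→2 (does not fall) — violation.
/dʒ/→/w/: 2→7 (does not fall) — violation.
/w/→/z/: 7→3 (falls) — ok.
/z/→/ʃ/: 3→3 (plateau) — violation.

3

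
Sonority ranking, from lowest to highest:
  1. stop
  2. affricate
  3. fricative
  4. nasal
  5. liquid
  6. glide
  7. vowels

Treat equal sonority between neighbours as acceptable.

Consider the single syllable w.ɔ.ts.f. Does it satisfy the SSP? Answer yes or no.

no

Onset: /w/ is a glide (sonority 6); then the nucleus /ɔ/ (sonority 7).
Onset profile 6-7 — rises to the nucleus.
Coda: /ts/ is an affricate (sonority 2), /f/ is a fricative (sonority 3).
Coda profile 7-2-3 — does not fall throughout.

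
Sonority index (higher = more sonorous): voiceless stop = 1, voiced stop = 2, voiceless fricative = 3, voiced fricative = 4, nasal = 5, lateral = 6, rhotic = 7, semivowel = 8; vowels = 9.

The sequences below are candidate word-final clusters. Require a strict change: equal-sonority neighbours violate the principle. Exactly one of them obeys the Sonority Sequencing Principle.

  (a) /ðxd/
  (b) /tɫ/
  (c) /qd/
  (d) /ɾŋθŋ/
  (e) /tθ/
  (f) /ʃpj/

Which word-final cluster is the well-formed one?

(a) /ðxd/: profile 4-3-2 — obeys.
(b) /tɫ/: profile 1-6 — violates.
(c) /qd/: profile 1-2 — violates.
(d) /ɾŋθŋ/: profile 7-5-3-5 — violates.
(e) /tθ/: profile 1-3 — violates.
(f) /ʃpj/: profile 3-1-8 — violates.

a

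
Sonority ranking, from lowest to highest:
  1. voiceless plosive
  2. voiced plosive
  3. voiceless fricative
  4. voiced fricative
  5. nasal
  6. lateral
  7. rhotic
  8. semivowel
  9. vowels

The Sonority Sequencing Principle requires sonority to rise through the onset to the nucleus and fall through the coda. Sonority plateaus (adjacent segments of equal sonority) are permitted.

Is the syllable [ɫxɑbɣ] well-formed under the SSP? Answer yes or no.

no

Onset: /ɫ/ is a lateral (sonority 6), /x/ is a voiceless fricative (sonority 3); then the nucleus /ɑ/ (sonority 9).
Onset profile 6-3-9 — does not rise throughout.
Coda: /b/ is a voiced plosive (sonority 2), /ɣ/ is a voiced fricative (sonority 4).
Coda profile 9-2-4 — does not fall throughout.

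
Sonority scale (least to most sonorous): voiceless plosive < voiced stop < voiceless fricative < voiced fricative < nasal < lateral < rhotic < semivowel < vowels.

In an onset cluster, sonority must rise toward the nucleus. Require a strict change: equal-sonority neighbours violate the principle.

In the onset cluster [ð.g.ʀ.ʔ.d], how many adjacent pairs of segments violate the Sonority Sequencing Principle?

2

/ð/: voiced fricative = 4.
/g/: voiced stop = 2.
/ʀ/: rhotic = 7.
/ʔ/: voiceless plosive = 1.
/d/: voiced stop = 2.
/ð/→/g/: 4→2 (does not rise) — violation.
/g/→/ʀ/: 2→7 (rises) — ok.
/ʀ/→/ʔ/: 7→1 (does not rise) — violation.
/ʔ/→/d/: 1→2 (rises) — ok.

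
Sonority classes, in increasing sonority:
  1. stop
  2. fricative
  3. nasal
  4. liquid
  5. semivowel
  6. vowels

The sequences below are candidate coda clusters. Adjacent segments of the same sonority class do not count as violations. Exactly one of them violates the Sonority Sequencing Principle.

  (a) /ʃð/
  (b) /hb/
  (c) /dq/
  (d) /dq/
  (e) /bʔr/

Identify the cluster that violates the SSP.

e

(a) sonority 2-2: well-formed.
(b) sonority 2-1: well-formed.
(c) sonority 1-1: well-formed.
(d) sonority 1-1: well-formed.
(e) sonority 1-1-4: ill-formed.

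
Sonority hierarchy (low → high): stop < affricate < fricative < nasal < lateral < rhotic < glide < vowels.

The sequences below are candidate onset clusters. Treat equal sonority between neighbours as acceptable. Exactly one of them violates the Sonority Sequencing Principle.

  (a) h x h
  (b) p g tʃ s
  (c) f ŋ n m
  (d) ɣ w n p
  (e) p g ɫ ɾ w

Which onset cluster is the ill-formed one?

(a) sonority 3-3-3: well-formed.
(b) sonority 1-1-2-3: well-formed.
(c) sonority 3-4-4-4: well-formed.
(d) sonority 3-7-4-1: ill-formed.
(e) sonority 1-1-5-6-7: well-formed.

d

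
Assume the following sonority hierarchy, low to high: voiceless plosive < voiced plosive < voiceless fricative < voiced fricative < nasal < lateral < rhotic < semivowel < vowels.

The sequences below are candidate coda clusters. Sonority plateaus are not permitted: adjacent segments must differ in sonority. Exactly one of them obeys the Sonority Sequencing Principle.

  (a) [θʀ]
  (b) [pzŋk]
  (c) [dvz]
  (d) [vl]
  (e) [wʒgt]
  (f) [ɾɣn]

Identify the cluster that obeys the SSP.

(a) sonority 3-7: ill-formed.
(b) sonority 1-4-5-1: ill-formed.
(c) sonority 2-4-4: ill-formed.
(d) sonority 4-6: ill-formed.
(e) sonority 8-4-2-1: well-formed.
(f) sonority 7-4-5: ill-formed.

e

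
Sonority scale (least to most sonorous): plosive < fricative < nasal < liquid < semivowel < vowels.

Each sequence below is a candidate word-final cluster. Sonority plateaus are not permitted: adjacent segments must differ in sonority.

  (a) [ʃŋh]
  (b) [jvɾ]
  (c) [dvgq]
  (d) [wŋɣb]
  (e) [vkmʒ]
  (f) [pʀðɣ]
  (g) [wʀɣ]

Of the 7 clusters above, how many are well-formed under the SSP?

(a) sonority 2-3-2: ill-formed.
(b) sonority 5-2-4: ill-formed.
(c) sonority 1-2-1-1: ill-formed.
(d) sonority 5-3-2-1: well-formed.
(e) sonority 2-1-3-2: ill-formed.
(f) sonority 1-4-2-2: ill-formed.
(g) sonority 5-4-2: well-formed.

2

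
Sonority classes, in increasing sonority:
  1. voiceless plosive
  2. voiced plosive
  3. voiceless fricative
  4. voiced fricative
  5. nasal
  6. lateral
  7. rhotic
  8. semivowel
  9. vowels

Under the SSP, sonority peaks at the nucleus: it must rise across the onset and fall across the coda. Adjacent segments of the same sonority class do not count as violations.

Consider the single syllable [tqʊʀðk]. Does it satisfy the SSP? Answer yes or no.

yes

Onset: /t/ is a voiceless plosive (sonority 1), /q/ is a voiceless plosive (sonority 1); then the nucleus /ʊ/ (sonority 9).
Onset profile 1-1-9 — rises to the nucleus.
Coda: /ʀ/ is a rhotic (sonority 7), /ð/ is a voiced fricative (sonority 4), /k/ is a voiceless plosive (sonority 1).
Coda profile 9-7-4-1 — falls from the nucleus.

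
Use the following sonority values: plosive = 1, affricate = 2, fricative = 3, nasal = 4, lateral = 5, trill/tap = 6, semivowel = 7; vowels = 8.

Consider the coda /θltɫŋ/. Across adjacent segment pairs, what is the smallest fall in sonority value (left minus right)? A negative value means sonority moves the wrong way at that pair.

/θ/ is a fricative (sonority 3).
/l/ is a lateral (sonority 5).
/t/ is a plosive (sonority 1).
/ɫ/ is a lateral (sonority 5).
/ŋ/ is a nasal (sonority 4).
/θ/→/l/: change -2.
/l/→/t/: change +4.
/t/→/ɫ/: change -4.
/ɫ/→/ŋ/: change +1.
Minimum = -4.

-4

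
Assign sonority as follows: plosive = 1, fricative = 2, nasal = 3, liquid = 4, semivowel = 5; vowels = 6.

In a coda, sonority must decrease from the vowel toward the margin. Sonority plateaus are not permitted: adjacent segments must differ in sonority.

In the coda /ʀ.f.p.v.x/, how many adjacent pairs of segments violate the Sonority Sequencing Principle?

2

/ʀ/: liquid = 4.
/f/: fricative = 2.
/p/: plosive = 1.
/v/: fricative = 2.
/x/: fricative = 2.
/ʀ/→/f/: 4→2 (falls) — ok.
/f/→/p/: 2→1 (falls) — ok.
/p/→/v/: 1→2 (does not fall) — violation.
/v/→/x/: 2→2 (plateau) — violation.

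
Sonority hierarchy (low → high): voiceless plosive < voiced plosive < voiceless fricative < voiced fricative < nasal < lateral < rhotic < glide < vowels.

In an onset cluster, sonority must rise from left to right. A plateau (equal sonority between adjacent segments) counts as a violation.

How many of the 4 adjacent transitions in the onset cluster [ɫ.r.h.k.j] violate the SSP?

2

/ɫ/ is a lateral (sonority 6).
/r/ is a rhotic (sonority 7).
/h/ is a voiceless fricative (sonority 3).
/k/ is a voiceless plosive (sonority 1).
/j/ is a glide (sonority 8).
/ɫ/→/r/: 6→7 (rises) — ok.
/r/→/h/: 7→3 (does not rise) — violation.
/h/→/k/: 3→1 (does not rise) — violation.
/k/→/j/: 1→8 (rises) — ok.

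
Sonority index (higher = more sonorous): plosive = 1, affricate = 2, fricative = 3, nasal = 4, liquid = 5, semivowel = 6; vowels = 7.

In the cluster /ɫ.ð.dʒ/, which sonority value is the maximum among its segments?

/ɫ/: liquid = 5.
/ð/: fricative = 3.
/dʒ/: affricate = 2.
The maximum is 5.

5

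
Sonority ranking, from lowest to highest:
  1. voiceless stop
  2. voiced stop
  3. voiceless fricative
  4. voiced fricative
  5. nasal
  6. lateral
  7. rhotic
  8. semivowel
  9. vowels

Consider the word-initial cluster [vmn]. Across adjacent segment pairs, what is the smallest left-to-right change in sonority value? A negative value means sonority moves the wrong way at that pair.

/v/ is a voiced fricative (sonority 4).
/m/ is a nasal (sonority 5).
/n/ is a nasal (sonority 5).
/v/→/m/: change +1.
/m/→/n/: change +0.
Minimum = 0.

0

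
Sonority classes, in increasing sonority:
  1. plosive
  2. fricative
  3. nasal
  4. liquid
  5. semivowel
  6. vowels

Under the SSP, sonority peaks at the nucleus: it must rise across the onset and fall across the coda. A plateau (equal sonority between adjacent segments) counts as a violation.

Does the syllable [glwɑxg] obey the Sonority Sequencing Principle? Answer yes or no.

yes

Onset: /g/ is a plosive (sonority 1), /l/ is a liquid (sonority 4), /w/ is a semivowel (sonority 5); then the nucleus /ɑ/ (sonority 6).
Onset profile 1-4-5-6 — rises to the nucleus.
Coda: /x/ is a fricative (sonority 2), /g/ is a plosive (sonority 1).
Coda profile 6-2-1 — falls from the nucleus.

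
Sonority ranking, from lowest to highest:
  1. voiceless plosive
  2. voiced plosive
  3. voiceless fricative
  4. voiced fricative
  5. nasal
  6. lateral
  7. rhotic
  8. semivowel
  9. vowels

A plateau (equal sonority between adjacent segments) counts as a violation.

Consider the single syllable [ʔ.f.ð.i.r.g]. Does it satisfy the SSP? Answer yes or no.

yes

Onset: /ʔ/ is a voiceless plosive (sonority 1), /f/ is a voiceless fricative (sonority 3), /ð/ is a voiced fricative (sonority 4); then the nucleus /i/ (sonority 9).
Onset profile 1-3-4-9 — rises to the nucleus.
Coda: /r/ is a rhotic (sonority 7), /g/ is a voiced plosive (sonority 2).
Coda profile 9-7-2 — falls from the nucleus.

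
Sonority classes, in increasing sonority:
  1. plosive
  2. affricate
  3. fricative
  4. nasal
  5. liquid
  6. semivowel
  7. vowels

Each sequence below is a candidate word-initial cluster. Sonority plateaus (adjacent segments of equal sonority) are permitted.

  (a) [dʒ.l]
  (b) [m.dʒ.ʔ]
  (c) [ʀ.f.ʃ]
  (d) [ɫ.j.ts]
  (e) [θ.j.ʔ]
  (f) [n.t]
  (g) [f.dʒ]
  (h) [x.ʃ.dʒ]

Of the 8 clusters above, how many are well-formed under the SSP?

1

(a) 2-5 → obeys
(b) 4-2-1 → violates
(c) 5-3-3 → violates
(d) 5-6-2 → violates
(e) 3-6-1 → violates
(f) 4-1 → violates
(g) 3-2 → violates
(h) 3-3-2 → violates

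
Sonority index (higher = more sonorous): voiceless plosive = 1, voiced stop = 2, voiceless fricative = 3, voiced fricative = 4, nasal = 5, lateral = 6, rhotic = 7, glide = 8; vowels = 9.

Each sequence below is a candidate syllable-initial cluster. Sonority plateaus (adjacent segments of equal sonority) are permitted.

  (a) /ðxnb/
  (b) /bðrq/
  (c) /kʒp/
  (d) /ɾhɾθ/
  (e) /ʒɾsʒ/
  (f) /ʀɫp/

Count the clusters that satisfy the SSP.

0

(a) sonority 4-3-5-2: ill-formed.
(b) sonority 2-4-7-1: ill-formed.
(c) sonority 1-4-1: ill-formed.
(d) sonority 7-3-7-3: ill-formed.
(e) sonority 4-7-3-4: ill-formed.
(f) sonority 7-6-1: ill-formed.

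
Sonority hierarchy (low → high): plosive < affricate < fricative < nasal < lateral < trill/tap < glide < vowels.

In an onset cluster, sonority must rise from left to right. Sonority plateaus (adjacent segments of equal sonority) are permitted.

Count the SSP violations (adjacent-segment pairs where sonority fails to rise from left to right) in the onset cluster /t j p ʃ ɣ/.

1

/t/ is a plosive (sonority 1).
/j/ is a glide (sonority 7).
/p/ is a plosive (sonority 1).
/ʃ/ is a fricative (sonority 3).
/ɣ/ is a fricative (sonority 3).
/t/→/j/: 1→7 (rises) — ok.
/j/→/p/: 7→1 (does not rise) — violation.
/p/→/ʃ/: 1→3 (rises) — ok.
/ʃ/→/ɣ/: 3→3 (plateau, allowed) — ok.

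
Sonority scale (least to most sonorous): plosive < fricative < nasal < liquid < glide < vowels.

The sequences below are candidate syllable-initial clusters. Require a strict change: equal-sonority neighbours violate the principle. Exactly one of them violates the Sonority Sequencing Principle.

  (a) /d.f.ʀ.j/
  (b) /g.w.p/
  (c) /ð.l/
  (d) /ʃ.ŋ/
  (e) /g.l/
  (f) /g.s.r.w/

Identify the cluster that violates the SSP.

(a) 1-2-4-5 → obeys
(b) 1-5-1 → violates
(c) 2-4 → obeys
(d) 2-3 → obeys
(e) 1-4 → obeys
(f) 1-2-4-5 → obeys

b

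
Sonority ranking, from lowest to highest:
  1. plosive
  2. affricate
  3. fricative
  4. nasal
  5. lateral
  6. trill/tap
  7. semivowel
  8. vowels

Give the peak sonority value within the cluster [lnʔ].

/l/ is a lateral (sonority 5).
/n/ is a nasal (sonority 4).
/ʔ/ is a plosive (sonority 1).
The maximum is 5.

5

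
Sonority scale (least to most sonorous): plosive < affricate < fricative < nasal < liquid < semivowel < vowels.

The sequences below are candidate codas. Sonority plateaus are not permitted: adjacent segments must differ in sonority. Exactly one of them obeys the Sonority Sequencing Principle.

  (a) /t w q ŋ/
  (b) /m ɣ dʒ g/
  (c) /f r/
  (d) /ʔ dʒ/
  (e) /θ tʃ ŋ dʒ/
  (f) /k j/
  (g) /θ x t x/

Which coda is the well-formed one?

b

(a) sonority 1-6-1-4: ill-formed.
(b) sonority 4-3-2-1: well-formed.
(c) sonority 3-5: ill-formed.
(d) sonority 1-2: ill-formed.
(e) sonority 3-2-4-2: ill-formed.
(f) sonority 1-6: ill-formed.
(g) sonority 3-3-1-3: ill-formed.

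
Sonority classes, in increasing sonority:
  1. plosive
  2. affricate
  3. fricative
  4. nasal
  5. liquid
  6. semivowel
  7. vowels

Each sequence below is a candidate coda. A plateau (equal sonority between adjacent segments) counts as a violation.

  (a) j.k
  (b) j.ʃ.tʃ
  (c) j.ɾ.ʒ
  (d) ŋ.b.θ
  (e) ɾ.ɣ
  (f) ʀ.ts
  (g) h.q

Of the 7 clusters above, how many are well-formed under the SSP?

(a) sonority 6-1: well-formed.
(b) sonority 6-3-2: well-formed.
(c) sonority 6-5-3: well-formed.
(d) sonority 4-1-3: ill-formed.
(e) sonority 5-3: well-formed.
(f) sonority 5-2: well-formed.
(g) sonority 3-1: well-formed.

6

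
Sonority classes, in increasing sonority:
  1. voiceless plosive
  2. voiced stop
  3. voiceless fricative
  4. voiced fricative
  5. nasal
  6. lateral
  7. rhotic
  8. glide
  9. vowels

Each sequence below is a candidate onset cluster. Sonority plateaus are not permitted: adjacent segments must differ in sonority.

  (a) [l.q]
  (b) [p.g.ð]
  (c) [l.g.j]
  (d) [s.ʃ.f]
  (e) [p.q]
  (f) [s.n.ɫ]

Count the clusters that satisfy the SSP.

(a) 6-1 → violates
(b) 1-2-4 → obeys
(c) 6-2-8 → violates
(d) 3-3-3 → violates
(e) 1-1 → violates
(f) 3-5-6 → obeys

2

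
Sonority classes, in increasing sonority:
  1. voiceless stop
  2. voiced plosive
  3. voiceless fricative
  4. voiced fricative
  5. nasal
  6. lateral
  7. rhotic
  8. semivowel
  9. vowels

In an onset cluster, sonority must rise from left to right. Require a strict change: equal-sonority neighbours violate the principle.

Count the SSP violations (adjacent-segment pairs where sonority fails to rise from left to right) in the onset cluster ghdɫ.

1

/g/ is a voiced plosive (sonority 2).
/h/ is a voiceless fricative (sonority 3).
/d/ is a voiced plosive (sonority 2).
/ɫ/ is a lateral (sonority 6).
/g/→/h/: 2→3 (rises) — ok.
/h/→/d/: 3→2 (does not rise) — violation.
/d/→/ɫ/: 2→6 (rises) — ok.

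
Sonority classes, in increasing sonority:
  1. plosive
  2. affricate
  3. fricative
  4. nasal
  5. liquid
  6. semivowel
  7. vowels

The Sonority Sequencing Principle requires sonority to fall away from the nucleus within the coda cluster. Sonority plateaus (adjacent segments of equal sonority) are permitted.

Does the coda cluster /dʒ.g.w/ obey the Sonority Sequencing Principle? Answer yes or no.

no

/dʒ/ is an affricate (sonority 2).
/g/ is a plosive (sonority 1).
/w/ is a semivowel (sonority 6).
The profile is 2-1-6. Between /g/ (1) and /w/ (6) sonority does not fall, so the cluster violates the SSP.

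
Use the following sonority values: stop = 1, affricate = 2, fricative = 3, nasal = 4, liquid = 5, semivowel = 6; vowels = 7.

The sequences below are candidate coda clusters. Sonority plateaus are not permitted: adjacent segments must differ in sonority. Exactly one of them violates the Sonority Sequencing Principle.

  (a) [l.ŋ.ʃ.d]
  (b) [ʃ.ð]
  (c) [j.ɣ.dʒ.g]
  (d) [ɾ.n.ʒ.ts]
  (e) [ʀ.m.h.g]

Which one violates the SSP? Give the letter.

(a) 5-4-3-1 → obeys
(b) 3-3 → violates
(c) 6-3-2-1 → obeys
(d) 5-4-3-2 → obeys
(e) 5-4-3-1 → obeys

b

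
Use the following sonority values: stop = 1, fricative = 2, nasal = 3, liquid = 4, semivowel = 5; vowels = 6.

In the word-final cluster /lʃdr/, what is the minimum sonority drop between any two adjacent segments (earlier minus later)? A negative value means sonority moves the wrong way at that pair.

/l/ — liquid, sonority 4.
/ʃ/ — fricative, sonority 2.
/d/ — stop, sonority 1.
/r/ — liquid, sonority 4.
/l/→/ʃ/: change +2.
/ʃ/→/d/: change +1.
/d/→/r/: change -3.
Minimum = -3.

-3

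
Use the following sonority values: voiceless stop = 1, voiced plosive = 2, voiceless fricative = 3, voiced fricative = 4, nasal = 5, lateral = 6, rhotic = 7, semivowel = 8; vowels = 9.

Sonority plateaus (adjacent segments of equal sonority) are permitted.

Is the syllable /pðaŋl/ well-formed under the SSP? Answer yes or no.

Onset: /p/ is a voiceless stop (sonority 1), /ð/ is a voiced fricative (sonority 4); then the nucleus /a/ (sonority 9).
Onset profile 1-4-9 — rises to the nucleus.
Coda: /ŋ/ is a nasal (sonority 5), /l/ is a lateral (sonority 6).
Coda profile 9-5-6 — does not fall throughout.

no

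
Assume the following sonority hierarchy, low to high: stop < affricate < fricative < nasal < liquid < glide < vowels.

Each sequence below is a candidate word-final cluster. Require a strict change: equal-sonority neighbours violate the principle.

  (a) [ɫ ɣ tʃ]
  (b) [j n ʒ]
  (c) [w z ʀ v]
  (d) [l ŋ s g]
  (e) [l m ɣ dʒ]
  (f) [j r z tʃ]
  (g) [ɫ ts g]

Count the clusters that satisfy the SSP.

6

(a) 5-3-2 → obeys
(b) 6-4-3 → obeys
(c) 6-3-5-3 → violates
(d) 5-4-3-1 → obeys
(e) 5-4-3-2 → obeys
(f) 6-5-3-2 → obeys
(g) 5-2-1 → obeys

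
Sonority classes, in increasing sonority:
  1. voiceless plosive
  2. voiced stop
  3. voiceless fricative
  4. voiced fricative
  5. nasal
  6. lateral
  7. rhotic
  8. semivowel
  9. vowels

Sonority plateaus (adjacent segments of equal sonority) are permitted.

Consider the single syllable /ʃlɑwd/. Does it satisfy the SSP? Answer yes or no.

yes

Onset: /ʃ/ is a voiceless fricative (sonority 3), /l/ is a lateral (sonority 6); then the nucleus /ɑ/ (sonority 9).
Onset profile 3-6-9 — rises to the nucleus.
Coda: /w/ is a semivowel (sonority 8), /d/ is a voiced stop (sonority 2).
Coda profile 9-8-2 — falls from the nucleus.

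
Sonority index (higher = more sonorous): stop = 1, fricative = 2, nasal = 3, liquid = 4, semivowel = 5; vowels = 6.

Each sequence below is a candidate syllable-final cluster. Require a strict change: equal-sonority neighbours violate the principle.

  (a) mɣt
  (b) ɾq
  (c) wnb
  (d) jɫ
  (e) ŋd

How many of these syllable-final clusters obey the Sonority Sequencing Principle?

5

(a) mɣt: profile 3-2-1 — obeys.
(b) ɾq: profile 4-1 — obeys.
(c) wnb: profile 5-3-1 — obeys.
(d) jɫ: profile 5-4 — obeys.
(e) ŋd: profile 3-1 — obeys.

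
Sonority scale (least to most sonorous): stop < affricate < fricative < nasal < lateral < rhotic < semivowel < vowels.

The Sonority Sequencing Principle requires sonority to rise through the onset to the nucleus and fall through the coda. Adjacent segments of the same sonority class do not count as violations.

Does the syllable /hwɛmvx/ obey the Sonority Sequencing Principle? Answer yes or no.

Onset: /h/ is a fricative (sonority 3), /w/ is a semivowel (sonority 7); then the nucleus /ɛ/ (sonority 8).
Onset profile 3-7-8 — rises to the nucleus.
Coda: /m/ is a nasal (sonority 4), /v/ is a fricative (sonority 3), /x/ is a fricative (sonority 3).
Coda profile 8-4-3-3 — falls from the nucleus.

yes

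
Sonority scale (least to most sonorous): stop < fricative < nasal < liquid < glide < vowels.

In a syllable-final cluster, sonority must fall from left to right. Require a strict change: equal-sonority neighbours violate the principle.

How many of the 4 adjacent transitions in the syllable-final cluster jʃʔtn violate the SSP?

2

/j/: glide = 5.
/ʃ/: fricative = 2.
/ʔ/: stop = 1.
/t/: stop = 1.
/n/: nasal = 3.
/j/→/ʃ/: 5→2 (falls) — ok.
/ʃ/→/ʔ/: 2→1 (falls) — ok.
/ʔ/→/t/: 1→1 (plateau) — violation.
/t/→/n/: 1→3 (does not fall) — violation.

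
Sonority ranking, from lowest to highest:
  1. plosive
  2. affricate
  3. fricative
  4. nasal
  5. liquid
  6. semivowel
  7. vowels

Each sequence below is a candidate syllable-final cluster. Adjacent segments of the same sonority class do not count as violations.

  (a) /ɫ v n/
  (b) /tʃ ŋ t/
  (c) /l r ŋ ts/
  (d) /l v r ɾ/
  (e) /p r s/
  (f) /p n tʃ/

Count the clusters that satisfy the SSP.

1

(a) sonority 5-3-4: ill-formed.
(b) sonority 2-4-1: ill-formed.
(c) sonority 5-5-4-2: well-formed.
(d) sonority 5-3-5-5: ill-formed.
(e) sonority 1-5-3: ill-formed.
(f) sonority 1-4-2: ill-formed.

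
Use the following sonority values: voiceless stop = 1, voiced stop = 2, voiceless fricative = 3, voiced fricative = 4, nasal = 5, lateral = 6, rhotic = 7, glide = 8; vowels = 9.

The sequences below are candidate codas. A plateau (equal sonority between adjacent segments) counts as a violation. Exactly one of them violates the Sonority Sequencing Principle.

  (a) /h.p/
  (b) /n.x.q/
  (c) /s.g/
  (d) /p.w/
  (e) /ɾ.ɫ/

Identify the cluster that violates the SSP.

d

(a) 3-1 → obeys
(b) 5-3-1 → obeys
(c) 3-2 → obeys
(d) 1-8 → violates
(e) 7-6 → obeys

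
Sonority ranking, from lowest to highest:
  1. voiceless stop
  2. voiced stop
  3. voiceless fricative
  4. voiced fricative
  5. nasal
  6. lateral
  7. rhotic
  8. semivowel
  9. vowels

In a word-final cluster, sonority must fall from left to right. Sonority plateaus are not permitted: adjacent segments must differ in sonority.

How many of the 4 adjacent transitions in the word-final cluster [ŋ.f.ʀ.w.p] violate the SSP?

/ŋ/: nasal = 5.
/f/: voiceless fricative = 3.
/ʀ/: rhotic = 7.
/w/: semivowel = 8.
/p/: voiceless stop = 1.
/ŋ/→/f/: 5→3 (falls) — ok.
/f/→/ʀ/: 3→7 (does not fall) — violation.
/ʀ/→/w/: 7→8 (does not fall) — violation.
/w/→/p/: 8→1 (falls) — ok.

2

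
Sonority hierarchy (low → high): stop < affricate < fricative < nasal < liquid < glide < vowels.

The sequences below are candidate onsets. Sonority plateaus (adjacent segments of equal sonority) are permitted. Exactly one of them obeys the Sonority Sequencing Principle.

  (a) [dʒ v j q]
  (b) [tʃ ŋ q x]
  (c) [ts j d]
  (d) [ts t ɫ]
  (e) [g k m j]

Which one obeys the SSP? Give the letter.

e

(a) sonority 2-3-6-1: ill-formed.
(b) sonority 2-4-1-3: ill-formed.
(c) sonority 2-6-1: ill-formed.
(d) sonority 2-1-5: ill-formed.
(e) sonority 1-1-4-6: well-formed.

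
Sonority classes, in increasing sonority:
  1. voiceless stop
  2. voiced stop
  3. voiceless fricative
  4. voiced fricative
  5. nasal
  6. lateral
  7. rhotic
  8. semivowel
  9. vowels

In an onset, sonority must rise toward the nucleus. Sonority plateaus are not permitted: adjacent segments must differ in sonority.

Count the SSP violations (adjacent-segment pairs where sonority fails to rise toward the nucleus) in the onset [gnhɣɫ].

/g/ is a voiced stop (sonority 2).
/n/ is a nasal (sonority 5).
/h/ is a voiceless fricative (sonority 3).
/ɣ/ is a voiced fricative (sonority 4).
/ɫ/ is a lateral (sonority 6).
/g/→/n/: 2→5 (rises) — ok.
/n/→/h/: 5→3 (does not rise) — violation.
/h/→/ɣ/: 3→4 (rises) — ok.
/ɣ/→/ɫ/: 4→6 (rises) — ok.

1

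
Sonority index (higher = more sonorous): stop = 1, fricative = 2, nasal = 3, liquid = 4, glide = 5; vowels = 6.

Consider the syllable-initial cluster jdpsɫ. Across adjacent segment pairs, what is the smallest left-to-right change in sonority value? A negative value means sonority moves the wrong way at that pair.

-4

/j/ — glide, sonority 5.
/d/ — stop, sonority 1.
/p/ — stop, sonority 1.
/s/ — fricative, sonority 2.
/ɫ/ — liquid, sonority 4.
/j/→/d/: change -4.
/d/→/p/: change +0.
/p/→/s/: change +1.
/s/→/ɫ/: change +2.
Minimum = -4.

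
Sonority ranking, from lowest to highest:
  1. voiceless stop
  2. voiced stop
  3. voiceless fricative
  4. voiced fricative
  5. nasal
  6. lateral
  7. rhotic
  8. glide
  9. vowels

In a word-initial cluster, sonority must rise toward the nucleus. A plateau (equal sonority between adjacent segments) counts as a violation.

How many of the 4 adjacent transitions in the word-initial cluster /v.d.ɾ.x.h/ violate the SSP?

/v/ — voiced fricative, sonority 4.
/d/ — voiced stop, sonority 2.
/ɾ/ — rhotic, sonority 7.
/x/ — voiceless fricative, sonority 3.
/h/ — voiceless fricative, sonority 3.
/v/→/d/: 4→2 (does not rise) — violation.
/d/→/ɾ/: 2→7 (rises) — ok.
/ɾ/→/x/: 7→3 (does not rise) — violation.
/x/→/h/: 3→3 (plateau) — violation.

3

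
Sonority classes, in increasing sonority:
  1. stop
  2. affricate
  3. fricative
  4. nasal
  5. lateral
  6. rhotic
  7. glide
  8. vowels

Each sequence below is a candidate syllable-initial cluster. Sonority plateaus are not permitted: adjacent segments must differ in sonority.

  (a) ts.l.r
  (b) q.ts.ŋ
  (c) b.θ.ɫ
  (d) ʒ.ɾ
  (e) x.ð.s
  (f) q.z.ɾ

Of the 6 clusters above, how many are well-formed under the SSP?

(a) ts.l.r: profile 2-5-6 — obeys.
(b) q.ts.ŋ: profile 1-2-4 — obeys.
(c) b.θ.ɫ: profile 1-3-5 — obeys.
(d) ʒ.ɾ: profile 3-6 — obeys.
(e) x.ð.s: profile 3-3-3 — violates.
(f) q.z.ɾ: profile 1-3-6 — obeys.

5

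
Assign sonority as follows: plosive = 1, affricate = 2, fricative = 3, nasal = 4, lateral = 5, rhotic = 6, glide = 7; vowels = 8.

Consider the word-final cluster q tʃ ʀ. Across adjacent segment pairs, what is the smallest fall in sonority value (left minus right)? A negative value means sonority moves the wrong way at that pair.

-4

/q/: plosive = 1.
/tʃ/: affricate = 2.
/ʀ/: rhotic = 6.
/q/→/tʃ/: change -1.
/tʃ/→/ʀ/: change -4.
Minimum = -4.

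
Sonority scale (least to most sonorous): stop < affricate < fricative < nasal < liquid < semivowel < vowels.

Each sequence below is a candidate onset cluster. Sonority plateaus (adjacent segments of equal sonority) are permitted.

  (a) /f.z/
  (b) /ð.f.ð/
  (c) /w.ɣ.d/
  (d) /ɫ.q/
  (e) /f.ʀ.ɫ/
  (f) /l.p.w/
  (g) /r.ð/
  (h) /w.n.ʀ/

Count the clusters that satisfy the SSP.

(a) /f.z/: profile 3-3 — obeys.
(b) /ð.f.ð/: profile 3-3-3 — obeys.
(c) /w.ɣ.d/: profile 6-3-1 — violates.
(d) /ɫ.q/: profile 5-1 — violates.
(e) /f.ʀ.ɫ/: profile 3-5-5 — obeys.
(f) /l.p.w/: profile 5-1-6 — violates.
(g) /r.ð/: profile 5-3 — violates.
(h) /w.n.ʀ/: profile 6-4-5 — violates.

3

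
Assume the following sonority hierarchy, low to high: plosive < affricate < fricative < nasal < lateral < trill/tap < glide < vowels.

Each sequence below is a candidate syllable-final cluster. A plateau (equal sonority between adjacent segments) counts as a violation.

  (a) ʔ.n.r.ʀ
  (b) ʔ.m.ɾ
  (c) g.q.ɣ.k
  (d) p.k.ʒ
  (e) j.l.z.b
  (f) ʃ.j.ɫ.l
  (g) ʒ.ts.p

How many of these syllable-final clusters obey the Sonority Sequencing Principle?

(a) ʔ.n.r.ʀ: profile 1-4-6-6 — violates.
(b) ʔ.m.ɾ: profile 1-4-6 — violates.
(c) g.q.ɣ.k: profile 1-1-3-1 — violates.
(d) p.k.ʒ: profile 1-1-3 — violates.
(e) j.l.z.b: profile 7-5-3-1 — obeys.
(f) ʃ.j.ɫ.l: profile 3-7-5-5 — violates.
(g) ʒ.ts.p: profile 3-2-1 — obeys.

2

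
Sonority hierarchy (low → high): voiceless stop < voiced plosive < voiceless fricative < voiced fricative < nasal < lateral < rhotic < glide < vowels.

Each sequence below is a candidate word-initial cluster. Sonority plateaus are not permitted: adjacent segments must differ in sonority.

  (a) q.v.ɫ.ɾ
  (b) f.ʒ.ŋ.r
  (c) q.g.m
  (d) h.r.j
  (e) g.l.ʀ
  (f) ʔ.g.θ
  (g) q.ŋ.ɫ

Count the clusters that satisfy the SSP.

7

(a) q.v.ɫ.ɾ: profile 1-4-6-7 — obeys.
(b) f.ʒ.ŋ.r: profile 3-4-5-7 — obeys.
(c) q.g.m: profile 1-2-5 — obeys.
(d) h.r.j: profile 3-7-8 — obeys.
(e) g.l.ʀ: profile 2-6-7 — obeys.
(f) ʔ.g.θ: profile 1-2-3 — obeys.
(g) q.ŋ.ɫ: profile 1-5-6 — obeys.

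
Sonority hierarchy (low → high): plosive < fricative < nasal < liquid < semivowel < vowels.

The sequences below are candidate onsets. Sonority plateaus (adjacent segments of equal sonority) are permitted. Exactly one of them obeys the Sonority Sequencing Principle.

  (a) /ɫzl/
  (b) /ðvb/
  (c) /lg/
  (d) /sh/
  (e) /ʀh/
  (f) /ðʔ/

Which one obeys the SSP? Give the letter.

d

(a) sonority 4-2-4: ill-formed.
(b) sonority 2-2-1: ill-formed.
(c) sonority 4-1: ill-formed.
(d) sonority 2-2: well-formed.
(e) sonority 4-2: ill-formed.
(f) sonority 2-1: ill-formed.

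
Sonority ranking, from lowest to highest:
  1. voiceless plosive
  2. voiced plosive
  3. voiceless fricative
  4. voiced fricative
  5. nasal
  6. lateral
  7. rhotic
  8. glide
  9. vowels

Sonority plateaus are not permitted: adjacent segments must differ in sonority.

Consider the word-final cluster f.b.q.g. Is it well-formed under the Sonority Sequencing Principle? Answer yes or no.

no

/f/ is a voiceless fricative (sonority 3).
/b/ is a voiced plosive (sonority 2).
/q/ is a voiceless plosive (sonority 1).
/g/ is a voiced plosive (sonority 2).
The profile is 3-2-1-2. Between /q/ (1) and /g/ (2) sonority does not fall, so the cluster violates the SSP.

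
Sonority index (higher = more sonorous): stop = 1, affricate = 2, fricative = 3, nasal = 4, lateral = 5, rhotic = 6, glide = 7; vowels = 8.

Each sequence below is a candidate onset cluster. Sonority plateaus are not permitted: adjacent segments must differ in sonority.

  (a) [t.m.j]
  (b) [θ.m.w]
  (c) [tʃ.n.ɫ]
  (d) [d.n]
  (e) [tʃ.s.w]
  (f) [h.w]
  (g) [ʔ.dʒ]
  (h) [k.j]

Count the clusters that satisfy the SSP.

8

(a) 1-4-7 → obeys
(b) 3-4-7 → obeys
(c) 2-4-5 → obeys
(d) 1-4 → obeys
(e) 2-3-7 → obeys
(f) 3-7 → obeys
(g) 1-2 → obeys
(h) 1-7 → obeys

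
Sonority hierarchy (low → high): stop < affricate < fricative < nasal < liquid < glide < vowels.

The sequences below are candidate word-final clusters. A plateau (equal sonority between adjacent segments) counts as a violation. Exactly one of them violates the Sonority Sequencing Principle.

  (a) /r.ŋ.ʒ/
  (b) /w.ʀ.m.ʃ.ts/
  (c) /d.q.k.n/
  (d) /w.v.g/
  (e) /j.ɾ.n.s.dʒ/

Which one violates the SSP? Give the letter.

(a) /r.ŋ.ʒ/: profile 5-4-3 — obeys.
(b) /w.ʀ.m.ʃ.ts/: profile 6-5-4-3-2 — obeys.
(c) /d.q.k.n/: profile 1-1-1-4 — violates.
(d) /w.v.g/: profile 6-3-1 — obeys.
(e) /j.ɾ.n.s.dʒ/: profile 6-5-4-3-2 — obeys.

c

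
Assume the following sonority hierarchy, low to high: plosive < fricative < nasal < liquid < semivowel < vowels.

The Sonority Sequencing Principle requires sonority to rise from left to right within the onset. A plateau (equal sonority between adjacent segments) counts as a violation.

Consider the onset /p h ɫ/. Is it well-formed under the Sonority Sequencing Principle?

yes

/p/: plosive = 1.
/h/: fricative = 2.
/ɫ/: liquid = 4.
The profile 1-2-4 strictly rises, so the onset satisfies the SSP.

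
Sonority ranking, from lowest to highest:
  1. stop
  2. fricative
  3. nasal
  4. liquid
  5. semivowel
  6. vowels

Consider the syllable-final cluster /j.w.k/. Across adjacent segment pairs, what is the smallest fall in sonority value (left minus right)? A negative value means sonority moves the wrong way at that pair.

/j/ — semivowel, sonority 5.
/w/ — semivowel, sonority 5.
/k/ — stop, sonority 1.
/j/→/w/: change +0.
/w/→/k/: change +4.
Minimum = 0.

0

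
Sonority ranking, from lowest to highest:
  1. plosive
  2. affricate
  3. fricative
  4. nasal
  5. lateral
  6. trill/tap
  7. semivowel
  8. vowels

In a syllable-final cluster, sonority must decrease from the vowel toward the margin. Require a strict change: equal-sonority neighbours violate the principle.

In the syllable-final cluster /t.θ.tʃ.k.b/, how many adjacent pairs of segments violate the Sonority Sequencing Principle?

2

/t/: plosive = 1.
/θ/: fricative = 3.
/tʃ/: affricate = 2.
/k/: plosive = 1.
/b/: plosive = 1.
/t/→/θ/: 1→3 (does not fall) — violation.
/θ/→/tʃ/: 3→2 (falls) — ok.
/tʃ/→/k/: 2→1 (falls) — ok.
/k/→/b/: 1→1 (plateau) — violation.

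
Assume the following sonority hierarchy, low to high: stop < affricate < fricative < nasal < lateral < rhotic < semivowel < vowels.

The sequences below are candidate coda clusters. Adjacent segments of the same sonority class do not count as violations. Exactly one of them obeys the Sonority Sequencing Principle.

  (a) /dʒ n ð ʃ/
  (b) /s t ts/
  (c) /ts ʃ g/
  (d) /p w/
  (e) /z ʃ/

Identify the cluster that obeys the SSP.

(a) sonority 2-4-3-3: ill-formed.
(b) sonority 3-1-2: ill-formed.
(c) sonority 2-3-1: ill-formed.
(d) sonority 1-7: ill-formed.
(e) sonority 3-3: well-formed.

e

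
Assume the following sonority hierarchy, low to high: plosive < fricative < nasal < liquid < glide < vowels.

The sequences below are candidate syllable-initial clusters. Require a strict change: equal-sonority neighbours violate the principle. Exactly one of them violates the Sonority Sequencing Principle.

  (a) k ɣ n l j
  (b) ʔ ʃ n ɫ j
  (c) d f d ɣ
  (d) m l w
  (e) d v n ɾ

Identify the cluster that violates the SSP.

c

(a) sonority 1-2-3-4-5: well-formed.
(b) sonority 1-2-3-4-5: well-formed.
(c) sonority 1-2-1-2: ill-formed.
(d) sonority 3-4-5: well-formed.
(e) sonority 1-2-3-4: well-formed.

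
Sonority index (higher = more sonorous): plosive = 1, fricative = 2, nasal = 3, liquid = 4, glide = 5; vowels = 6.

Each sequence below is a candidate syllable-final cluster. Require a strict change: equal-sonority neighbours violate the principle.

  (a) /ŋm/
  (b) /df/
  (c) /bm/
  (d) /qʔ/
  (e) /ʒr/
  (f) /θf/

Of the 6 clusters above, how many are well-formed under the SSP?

(a) 3-3 → violates
(b) 1-2 → violates
(c) 1-3 → violates
(d) 1-1 → violates
(e) 2-4 → violates
(f) 2-2 → violates

0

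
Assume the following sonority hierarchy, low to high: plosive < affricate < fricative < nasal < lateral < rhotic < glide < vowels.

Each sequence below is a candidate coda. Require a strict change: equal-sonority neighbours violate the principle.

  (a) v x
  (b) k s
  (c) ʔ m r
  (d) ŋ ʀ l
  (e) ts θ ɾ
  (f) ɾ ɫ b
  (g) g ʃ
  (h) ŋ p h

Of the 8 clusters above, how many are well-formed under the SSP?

(a) sonority 3-3: ill-formed.
(b) sonority 1-3: ill-formed.
(c) sonority 1-4-6: ill-formed.
(d) sonority 4-6-5: ill-formed.
(e) sonority 2-3-6: ill-formed.
(f) sonority 6-5-1: well-formed.
(g) sonority 1-3: ill-formed.
(h) sonority 4-1-3: ill-formed.

1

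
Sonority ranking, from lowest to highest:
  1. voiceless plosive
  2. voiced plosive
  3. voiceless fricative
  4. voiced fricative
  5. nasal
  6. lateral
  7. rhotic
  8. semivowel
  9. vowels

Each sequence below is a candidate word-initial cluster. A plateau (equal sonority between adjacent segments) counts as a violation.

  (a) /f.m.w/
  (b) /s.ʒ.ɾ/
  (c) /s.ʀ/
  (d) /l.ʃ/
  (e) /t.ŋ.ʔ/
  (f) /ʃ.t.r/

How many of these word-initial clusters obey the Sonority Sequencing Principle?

(a) /f.m.w/: profile 3-5-8 — obeys.
(b) /s.ʒ.ɾ/: profile 3-4-7 — obeys.
(c) /s.ʀ/: profile 3-7 — obeys.
(d) /l.ʃ/: profile 6-3 — violates.
(e) /t.ŋ.ʔ/: profile 1-5-1 — violates.
(f) /ʃ.t.r/: profile 3-1-7 — violates.

3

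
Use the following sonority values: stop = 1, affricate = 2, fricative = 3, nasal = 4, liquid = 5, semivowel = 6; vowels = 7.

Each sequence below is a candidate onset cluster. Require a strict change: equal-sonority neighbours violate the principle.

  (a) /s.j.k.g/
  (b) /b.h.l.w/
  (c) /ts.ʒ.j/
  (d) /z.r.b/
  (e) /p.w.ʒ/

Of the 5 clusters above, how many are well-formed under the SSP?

2

(a) 3-6-1-1 → violates
(b) 1-3-5-6 → obeys
(c) 2-3-6 → obeys
(d) 3-5-1 → violates
(e) 1-6-3 → violates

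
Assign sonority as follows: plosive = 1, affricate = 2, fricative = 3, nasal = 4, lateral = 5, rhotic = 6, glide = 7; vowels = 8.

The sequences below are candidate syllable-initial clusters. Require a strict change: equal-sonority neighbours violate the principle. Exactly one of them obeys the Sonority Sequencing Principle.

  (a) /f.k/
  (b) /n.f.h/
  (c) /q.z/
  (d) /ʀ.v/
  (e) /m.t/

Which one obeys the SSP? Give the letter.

(a) 3-1 → violates
(b) 4-3-3 → violates
(c) 1-3 → obeys
(d) 6-3 → violates
(e) 4-1 → violates

c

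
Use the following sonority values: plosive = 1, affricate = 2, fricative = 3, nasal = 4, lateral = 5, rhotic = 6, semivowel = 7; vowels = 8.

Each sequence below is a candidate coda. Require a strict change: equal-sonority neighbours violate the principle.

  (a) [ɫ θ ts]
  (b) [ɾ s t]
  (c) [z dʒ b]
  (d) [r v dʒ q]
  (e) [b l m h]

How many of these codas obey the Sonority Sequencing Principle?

(a) [ɫ θ ts]: profile 5-3-2 — obeys.
(b) [ɾ s t]: profile 6-3-1 — obeys.
(c) [z dʒ b]: profile 3-2-1 — obeys.
(d) [r v dʒ q]: profile 6-3-2-1 — obeys.
(e) [b l m h]: profile 1-5-4-3 — violates.

4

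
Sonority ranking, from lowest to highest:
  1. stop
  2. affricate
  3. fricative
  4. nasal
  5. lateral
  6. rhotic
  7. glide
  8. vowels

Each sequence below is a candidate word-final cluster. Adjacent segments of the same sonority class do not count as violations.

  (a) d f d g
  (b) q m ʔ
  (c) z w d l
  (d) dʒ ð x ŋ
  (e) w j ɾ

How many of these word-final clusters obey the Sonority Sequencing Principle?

1

(a) sonority 1-3-1-1: ill-formed.
(b) sonority 1-4-1: ill-formed.
(c) sonority 3-7-1-5: ill-formed.
(d) sonority 2-3-3-4: ill-formed.
(e) sonority 7-7-6: well-formed.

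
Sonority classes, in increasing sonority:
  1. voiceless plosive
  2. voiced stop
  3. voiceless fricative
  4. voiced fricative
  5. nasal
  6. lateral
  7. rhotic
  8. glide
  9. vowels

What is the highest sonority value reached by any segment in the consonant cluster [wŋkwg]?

8

/w/ is a glide (sonority 8).
/ŋ/ is a nasal (sonority 5).
/k/ is a voiceless plosive (sonority 1).
/w/ is a glide (sonority 8).
/g/ is a voiced stop (sonority 2).
The maximum is 8.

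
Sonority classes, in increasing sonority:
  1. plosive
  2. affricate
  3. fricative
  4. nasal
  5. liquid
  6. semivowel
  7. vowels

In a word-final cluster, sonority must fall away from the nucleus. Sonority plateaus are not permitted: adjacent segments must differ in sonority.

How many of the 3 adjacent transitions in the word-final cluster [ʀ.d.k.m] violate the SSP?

/ʀ/ — liquid, sonority 5.
/d/ — plosive, sonority 1.
/k/ — plosive, sonority 1.
/m/ — nasal, sonority 4.
/ʀ/→/d/: 5→1 (falls) — ok.
/d/→/k/: 1→1 (plateau) — violation.
/k/→/m/: 1→4 (does not fall) — violation.

2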